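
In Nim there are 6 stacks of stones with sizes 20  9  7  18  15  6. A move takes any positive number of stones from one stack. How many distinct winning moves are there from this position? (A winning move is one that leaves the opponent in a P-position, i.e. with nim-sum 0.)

Compute the nim-sum pairwise:
20 ⊕ 9 = 29
29 ⊕ 7 = 26
26 ⊕ 18 = 8
8 ⊕ 15 = 7
7 ⊕ 6 = 1
The overall nim-sum is X = 1. A stack of size p has a winning move iff p XOR X < p (reduce it to p XOR X).
  20: 20 XOR 1 = 21 ≥ 20 — no move.
  9: 9 XOR 1 = 8 < 9 — winning move (to 8).
  7: 7 XOR 1 = 6 < 7 — winning move (to 6).
  18: 18 XOR 1 = 19 ≥ 18 — no move.
  15: 15 XOR 1 = 14 < 15 — winning move (to 14).
  6: 6 XOR 1 = 7 ≥ 6 — no move.
That gives 3 winning moves.

3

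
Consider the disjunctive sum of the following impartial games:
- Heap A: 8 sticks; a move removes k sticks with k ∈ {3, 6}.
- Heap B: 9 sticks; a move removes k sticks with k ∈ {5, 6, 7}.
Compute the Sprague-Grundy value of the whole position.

3

Grundy values for heap A (subtraction set {3, 6}):
k:     0  1  2  3  4  5  6  7  8
g(k):  0  0  0  1  1  1  2  2  2
So g(8) = 2.
For heap B, compute g(0), g(1), … with moves {5, 6, 7}:
g(0) = mex{} = 0
g(1) = mex{} = 0
g(2) = mex{} = 0
g(3) = mex{} = 0
g(4) = mex{} = 0
g(5) = mex{0} = 1
g(6) = mex{0} = 1
g(7) = mex{0} = 1
g(8) = mex{0} = 1
g(9) = mex{0} = 1
So g(9) = 1.
The value of a disjunctive sum is the nim-sum of the parts.
Combined value = 2 XOR 1 = 3.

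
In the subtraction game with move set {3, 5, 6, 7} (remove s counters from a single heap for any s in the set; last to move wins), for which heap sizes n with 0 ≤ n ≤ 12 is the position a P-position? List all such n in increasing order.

0, 1, 2, 10, 11, 12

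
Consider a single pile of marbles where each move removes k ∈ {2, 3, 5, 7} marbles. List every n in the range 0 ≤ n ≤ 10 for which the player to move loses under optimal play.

0, 1, 9, 10

Grundy values for subtraction set {2, 3, 5, 7}:
g(0) = mex{} = 0
g(1) = mex{} = 0
g(2) = mex{0} = 1
g(3) = mex{0} = 1
g(4) = mex{0,1} = 2
g(5) = mex{0,1} = 2
g(6) = mex{0,1,2} = 3
g(7) = mex{0,1,2} = 3
g(8) = mex{0,1,2,3} = 4
g(9) = mex{1,2,3} = 0
g(10) = mex{1,2,3,4} = 0
The P-positions (g = 0) in 0..10 are 0, 1, 9, 10.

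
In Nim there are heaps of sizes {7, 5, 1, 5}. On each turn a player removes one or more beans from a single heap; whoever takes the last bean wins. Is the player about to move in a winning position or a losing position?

Winning position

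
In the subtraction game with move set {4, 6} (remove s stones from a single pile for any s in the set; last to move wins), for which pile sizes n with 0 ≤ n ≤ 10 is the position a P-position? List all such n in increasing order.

Compute g(0), g(1), … for moves {4, 6}:
k:     0  1  2  3  4  5  6  7  8  9 10
g(k):  0  0  0  0  1  1  1  1  2  2  0
The P-positions (g = 0) in 0..10 are 0, 1, 2, 3, 10.

0, 1, 2, 3, 10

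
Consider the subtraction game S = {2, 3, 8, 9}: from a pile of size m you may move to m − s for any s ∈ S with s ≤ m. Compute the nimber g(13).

1

Compute g(0), g(1), … for moves {2, 3, 8, 9}:
g(0) = mex{} = 0
g(1) = mex{} = 0
g(2) = mex{0} = 1
g(3) = mex{0} = 1
g(4) = mex{0,1} = 2
g(5) = mex{1} = 0
g(6) = mex{1,2} = 0
g(7) = mex{0,2} = 1
g(8) = mex{0} = 1
g(9) = mex{0,1} = 2
g(10) = mex{0,1} = 2
g(11) = mex{1,2} = 0
g(12) = mex{1,2} = 0
g(13) = mex{0,2} = 1
So g(13) = 1.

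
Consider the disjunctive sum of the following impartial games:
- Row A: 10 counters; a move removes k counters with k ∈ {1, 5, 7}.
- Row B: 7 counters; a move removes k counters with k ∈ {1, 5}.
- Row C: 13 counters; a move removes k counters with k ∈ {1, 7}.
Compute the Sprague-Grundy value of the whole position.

0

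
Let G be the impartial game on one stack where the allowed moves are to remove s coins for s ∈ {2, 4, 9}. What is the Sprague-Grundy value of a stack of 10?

Grundy values for subtraction set {2, 4, 9}:
g(0) = mex{} = 0
g(1) = mex{} = 0
g(2) = mex{0} = 1
g(3) = mex{0} = 1
g(4) = mex{0,1} = 2
g(5) = mex{0,1} = 2
g(6) = mex{1,2} = 0
g(7) = mex{1,2} = 0
g(8) = mex{0,2} = 1
g(9) = mex{0,2} = 1
g(10) = mex{0,1} = 2
So g(10) = 2.

2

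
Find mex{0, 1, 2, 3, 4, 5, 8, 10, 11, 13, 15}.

6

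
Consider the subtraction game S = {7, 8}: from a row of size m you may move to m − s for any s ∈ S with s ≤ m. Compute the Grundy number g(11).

Build the Grundy sequence with g(k) = mex{g(k−s) : s ∈ {7, 8}, s ≤ k}:
g(0) = mex{} = 0
g(1) = mex{} = 0
g(2) = mex{} = 0
g(3) = mex{} = 0
g(4) = mex{} = 0
g(5) = mex{} = 0
g(6) = mex{} = 0
g(7) = mex{0} = 1
g(8) = mex{0} = 1
g(9) = mex{0} = 1
g(10) = mex{0} = 1
g(11) = mex{0} = 1
So g(11) = 1.

1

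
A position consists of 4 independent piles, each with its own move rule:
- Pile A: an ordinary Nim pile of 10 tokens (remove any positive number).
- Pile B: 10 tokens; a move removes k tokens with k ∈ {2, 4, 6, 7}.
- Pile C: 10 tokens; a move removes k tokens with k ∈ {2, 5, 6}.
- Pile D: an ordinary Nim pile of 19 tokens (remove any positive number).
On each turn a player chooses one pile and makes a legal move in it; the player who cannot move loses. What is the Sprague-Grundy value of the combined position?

24

Pile A is a plain Nim pile of size 10, so its Grundy value is 10.
Grundy values for pile B (subtraction set {2, 4, 6, 7}):
g(0) = mex{} = 0
g(1) = mex{} = 0
g(2) = mex{0} = 1
g(3) = mex{0} = 1
g(4) = mex{0,1} = 2
g(5) = mex{0,1} = 2
g(6) = mex{0,1,2} = 3
g(7) = mex{0,1,2} = 3
g(8) = mex{0,1,2,3} = 4
g(9) = mex{1,2,3} = 0
g(10) = mex{1,2,3,4} = 0
So g(10) = 0.
Grundy values for pile C (subtraction set {2, 5, 6}):
g(0) = mex{} = 0
g(1) = mex{} = 0
g(2) = mex{0} = 1
g(3) = mex{0} = 1
g(4) = mex{1} = 0
g(5) = mex{0,1} = 2
g(6) = mex{0} = 1
g(7) = mex{0,1,2} = 3
g(8) = mex{1} = 0
g(9) = mex{0,1,3} = 2
g(10) = mex{0,2} = 1
So g(10) = 1.
Pile D is a plain Nim pile of size 19, so its Grundy value is 19.
The value of a disjunctive sum is the nim-sum of the parts.
Combined value = 10 XOR 0 XOR 1 XOR 19 = 24.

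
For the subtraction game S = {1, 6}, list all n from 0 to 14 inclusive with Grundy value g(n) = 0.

0, 2, 4, 7, 9, 11, 14

Grundy values for subtraction set {1, 6}:
g(0) = mex{} = 0
g(1) = mex{0} = 1
g(2) = mex{1} = 0
g(3) = mex{0} = 1
g(4) = mex{1} = 0
g(5) = mex{0} = 1
g(6) = mex{0,1} = 2
g(7) = mex{1,2} = 0
g(8) = mex{0} = 1
g(9) = mex{1} = 0
g(10) = mex{0} = 1
g(11) = mex{1} = 0
g(12) = mex{0,2} = 1
g(13) = mex{0,1} = 2
g(14) = mex{1,2} = 0
The P-positions (g = 0) in 0..14 are 0, 2, 4, 7, 9, 11, 14.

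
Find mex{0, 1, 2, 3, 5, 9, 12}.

4

The values 0, 1, 2, 3 are all present; 4 is the first non-negative integer missing from the set.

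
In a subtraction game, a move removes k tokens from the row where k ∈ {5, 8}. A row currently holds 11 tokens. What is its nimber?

Compute g(0), g(1), … for moves {5, 8}:
g(0) = mex{} = 0
g(1) = mex{} = 0
g(2) = mex{} = 0
g(3) = mex{} = 0
g(4) = mex{} = 0
g(5) = mex{0} = 1
g(6) = mex{0} = 1
g(7) = mex{0} = 1
g(8) = mex{0} = 1
g(9) = mex{0} = 1
g(10) = mex{0,1} = 2
g(11) = mex{0,1} = 2
So g(11) = 2.

2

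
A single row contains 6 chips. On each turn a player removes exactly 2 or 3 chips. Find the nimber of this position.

0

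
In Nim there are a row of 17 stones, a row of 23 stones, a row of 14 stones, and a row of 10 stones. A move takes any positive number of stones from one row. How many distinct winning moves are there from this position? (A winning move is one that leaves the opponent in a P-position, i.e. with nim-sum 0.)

3

Nim-sum: 17 ^ 23 ^ 14 ^ 10 = 2.
The overall nim-sum is X = 2. A row of size p has a winning move iff p XOR X < p (reduce it to p XOR X).
  17: 17 XOR 2 = 19 ≥ 17 — no move.
  23: 23 XOR 2 = 21 < 23 — winning move (to 21).
  14: 14 XOR 2 = 12 < 14 — winning move (to 12).
  10: 10 XOR 2 = 8 < 10 — winning move (to 8).
That gives 3 winning moves.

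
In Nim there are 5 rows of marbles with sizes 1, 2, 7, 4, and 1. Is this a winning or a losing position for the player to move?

Bitwise XOR of the heap sizes:
  001  (1)
  010  (2)
  111  (7)
  100  (4)
  001  (1)
  ---
  001  (1)
The nim-sum is 1 ≠ 0, so this is an N-position: the player to move can win.

Winning position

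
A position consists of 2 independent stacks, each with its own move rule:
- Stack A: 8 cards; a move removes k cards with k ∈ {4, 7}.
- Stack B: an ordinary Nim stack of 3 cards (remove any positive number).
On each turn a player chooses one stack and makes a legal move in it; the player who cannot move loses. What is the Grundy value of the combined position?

1

For stack A, compute g(0), g(1), … with moves {4, 7}:
k:     0  1  2  3  4  5  6  7  8
g(k):  0  0  0  0  1  1  1  1  2
So g(8) = 2.
Stack B is a plain Nim stack of size 3, so its Grundy value is 3.
The value of a disjunctive sum is the nim-sum of the parts.
Combined value = 2 ⊕ 3 = 1.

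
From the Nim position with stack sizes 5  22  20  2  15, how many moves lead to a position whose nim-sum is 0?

1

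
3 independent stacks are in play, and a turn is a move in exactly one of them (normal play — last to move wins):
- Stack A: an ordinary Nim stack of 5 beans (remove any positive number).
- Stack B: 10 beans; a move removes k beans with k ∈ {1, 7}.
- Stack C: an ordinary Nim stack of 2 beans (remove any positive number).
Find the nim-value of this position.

7

Stack A is a plain Nim stack of size 5, so its Grundy value is 5.
For stack B, compute g(0), g(1), … with moves {1, 7}:
k:     0  1  2  3  4  5  6  7  8  9 10
g(k):  0  1  0  1  0  1  0  1  0  1  0
So g(10) = 0.
Stack C is a plain Nim stack of size 2, so its Grundy value is 2.
The value of a disjunctive sum is the nim-sum of the parts.
Combined value = 5 ⊕ 0 ⊕ 2 = 7.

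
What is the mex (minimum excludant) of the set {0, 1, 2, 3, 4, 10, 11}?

5

The values 0, 1, 2, 3, 4 are all present; 5 is the first non-negative integer missing from the set.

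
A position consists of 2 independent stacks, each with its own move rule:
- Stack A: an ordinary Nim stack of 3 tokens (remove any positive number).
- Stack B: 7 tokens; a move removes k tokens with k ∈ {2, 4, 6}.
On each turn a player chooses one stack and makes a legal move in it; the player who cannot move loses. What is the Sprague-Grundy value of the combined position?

Stack A is a plain Nim stack of size 3, so its Grundy value is 3.
Build the Grundy sequence for stack B with g(k) = mex{g(k−s) : s ∈ {2, 4, 6}, s ≤ k}:
k:     0  1  2  3  4  5  6  7
g(k):  0  0  1  1  2  2  3  3
So g(7) = 3.
The value of a disjunctive sum is the nim-sum of the parts.
Combined value = 3 ⊕ 3 = 0.

0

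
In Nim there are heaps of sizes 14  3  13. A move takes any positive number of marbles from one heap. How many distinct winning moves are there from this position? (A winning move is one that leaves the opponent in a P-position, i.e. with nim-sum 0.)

Nim-sum: 14 ^ 3 ^ 13 = 0.
The nim-sum is already 0, so every move leaves a nonzero nim-sum — there are no winning moves.

0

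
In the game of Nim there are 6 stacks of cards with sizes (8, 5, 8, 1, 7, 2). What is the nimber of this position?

1

Nim-sum: 8 XOR 5 XOR 8 XOR 1 XOR 7 XOR 2 = 1.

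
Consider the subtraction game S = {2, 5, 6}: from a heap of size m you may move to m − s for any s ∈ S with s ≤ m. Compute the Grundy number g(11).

0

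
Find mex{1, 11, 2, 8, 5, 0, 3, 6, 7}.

4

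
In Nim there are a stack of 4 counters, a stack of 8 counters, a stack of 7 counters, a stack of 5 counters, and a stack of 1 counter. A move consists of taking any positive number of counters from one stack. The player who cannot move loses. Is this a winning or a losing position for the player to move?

Winning position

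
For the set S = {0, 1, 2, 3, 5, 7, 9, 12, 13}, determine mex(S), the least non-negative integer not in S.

4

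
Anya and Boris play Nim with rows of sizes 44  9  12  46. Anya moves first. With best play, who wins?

Write each in binary and XOR column by column:
  101100  (44)
  001001  (9)
  001100  (12)
  101110  (46)
  ------
  000111  (7)
The nim-sum is 7 ≠ 0, so this is an N-position: the player to move can win; Anya has a winning move.

Anya wins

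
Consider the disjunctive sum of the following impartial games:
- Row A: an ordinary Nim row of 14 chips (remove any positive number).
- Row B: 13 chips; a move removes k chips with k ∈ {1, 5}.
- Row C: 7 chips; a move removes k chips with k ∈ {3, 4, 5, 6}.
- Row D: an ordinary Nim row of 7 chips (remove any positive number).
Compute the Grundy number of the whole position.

Row A is a plain Nim row of size 14, so its Grundy value is 14.
For row B, compute g(0), g(1), … with moves {1, 5}:
g(0) = mex{} = 0
g(1) = mex{0} = 1
g(2) = mex{1} = 0
g(3) = mex{0} = 1
g(4) = mex{1} = 0
g(5) = mex{0} = 1
g(6) = mex{1} = 0
g(7) = mex{0} = 1
g(8) = mex{1} = 0
g(9) = mex{0} = 1
g(10) = mex{1} = 0
g(11) = mex{0} = 1
g(12) = mex{1} = 0
g(13) = mex{0} = 1
So g(13) = 1.
For row C, compute g(0), g(1), … with moves {3, 4, 5, 6}:
g(0) = mex{} = 0
g(1) = mex{} = 0
g(2) = mex{} = 0
g(3) = mex{0} = 1
g(4) = mex{0} = 1
g(5) = mex{0} = 1
g(6) = mex{0,1} = 2
g(7) = mex{0,1} = 2
So g(7) = 2.
Row D is a plain Nim row of size 7, so its Grundy value is 7.
The value of a disjunctive sum is the nim-sum of the parts.
Combined value = 14 XOR 1 XOR 2 XOR 7 = 10.

10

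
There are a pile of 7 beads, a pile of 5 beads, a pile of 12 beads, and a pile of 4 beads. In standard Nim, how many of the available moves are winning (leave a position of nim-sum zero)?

Compute the nim-sum pairwise:
7 ^ 5 = 2
2 ^ 12 = 14
14 ^ 4 = 10
The overall nim-sum is X = 10. A pile of size p has a winning move iff p XOR X < p (reduce it to p XOR X).
  7: 7 XOR 10 = 13 ≥ 7 — no move.
  5: 5 XOR 10 = 15 ≥ 5 — no move.
  12: 12 XOR 10 = 6 < 12 — winning move (to 6).
  4: 4 XOR 10 = 14 ≥ 4 — no move.
That gives 1 winning move.

1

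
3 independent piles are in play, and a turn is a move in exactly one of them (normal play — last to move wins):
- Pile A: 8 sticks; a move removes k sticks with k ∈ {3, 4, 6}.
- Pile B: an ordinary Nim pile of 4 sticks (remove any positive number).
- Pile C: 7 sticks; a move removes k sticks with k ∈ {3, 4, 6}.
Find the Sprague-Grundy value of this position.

4

Grundy values for pile A (subtraction set {3, 4, 6}):
g(0) = mex{} = 0
g(1) = mex{} = 0
g(2) = mex{} = 0
g(3) = mex{0} = 1
g(4) = mex{0} = 1
g(5) = mex{0} = 1
g(6) = mex{0,1} = 2
g(7) = mex{0,1} = 2
g(8) = mex{0,1} = 2
So g(8) = 2.
Pile B is a plain Nim pile of size 4, so its Grundy value is 4.
Grundy values for pile C (subtraction set {3, 4, 6}):
k:     0  1  2  3  4  5  6  7
g(k):  0  0  0  1  1  1  2  2
So g(7) = 2.
By the Sprague-Grundy theorem, the Grundy value of a sum of independent games is the XOR of the component values.
Combined value = 2 ⊕ 4 ⊕ 2 = 4.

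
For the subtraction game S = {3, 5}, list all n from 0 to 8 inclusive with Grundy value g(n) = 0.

0, 1, 2, 8

Build the Grundy sequence with g(k) = mex{g(k−s) : s ∈ {3, 5}, s ≤ k}:
k:     0  1  2  3  4  5  6  7  8
g(k):  0  0  0  1  1  1  2  2  0
The P-positions (g = 0) in 0..8 are 0, 1, 2, 8.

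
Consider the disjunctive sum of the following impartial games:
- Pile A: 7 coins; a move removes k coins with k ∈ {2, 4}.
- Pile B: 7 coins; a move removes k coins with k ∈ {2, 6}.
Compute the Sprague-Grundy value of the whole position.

Build the Grundy sequence for pile A with g(k) = mex{g(k−s) : s ∈ {2, 4}, s ≤ k}:
g(0) = mex{} = 0
g(1) = mex{} = 0
g(2) = mex{0} = 1
g(3) = mex{0} = 1
g(4) = mex{0,1} = 2
g(5) = mex{0,1} = 2
g(6) = mex{1,2} = 0
g(7) = mex{1,2} = 0
So g(7) = 0.
For pile B, compute g(0), g(1), … with moves {2, 6}:
k:     0  1  2  3  4  5  6  7
g(k):  0  0  1  1  0  0  1  1
So g(7) = 1.
The value of a disjunctive sum is the nim-sum of the parts.
Combined value = 0 ⊕ 1 = 1.

1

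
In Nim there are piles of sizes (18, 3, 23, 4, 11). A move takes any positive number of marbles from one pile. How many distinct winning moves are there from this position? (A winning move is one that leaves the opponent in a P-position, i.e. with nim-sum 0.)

Nim-sum: 18 ^ 3 ^ 23 ^ 4 ^ 11 = 9.
The overall nim-sum is X = 9. A pile of size p has a winning move iff p XOR X < p (reduce it to p XOR X).
  18: 18 XOR 9 = 27 ≥ 18 — no move.
  3: 3 XOR 9 = 10 ≥ 3 — no move.
  23: 23 XOR 9 = 30 ≥ 23 — no move.
  4: 4 XOR 9 = 13 ≥ 4 — no move.
  11: 11 XOR 9 = 2 < 11 — winning move (to 2).
That gives 1 winning move.

1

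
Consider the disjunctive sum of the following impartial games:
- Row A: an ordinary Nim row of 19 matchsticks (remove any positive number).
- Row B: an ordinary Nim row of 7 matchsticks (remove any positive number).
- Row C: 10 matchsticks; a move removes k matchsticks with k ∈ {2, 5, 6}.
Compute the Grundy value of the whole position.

Row A is a plain Nim row of size 19, so its Grundy value is 19.
Row B is a plain Nim row of size 7, so its Grundy value is 7.
Build the Grundy sequence for row C with g(k) = mex{g(k−s) : s ∈ {2, 5, 6}, s ≤ k}:
g(0) = mex{} = 0
g(1) = mex{} = 0
g(2) = mex{0} = 1
g(3) = mex{0} = 1
g(4) = mex{1} = 0
g(5) = mex{0,1} = 2
g(6) = mex{0} = 1
g(7) = mex{0,1,2} = 3
g(8) = mex{1} = 0
g(9) = mex{0,1,3} = 2
g(10) = mex{0,2} = 1
So g(10) = 1.
The value of a disjunctive sum is the nim-sum of the parts.
Combined value = 19 ⊕ 7 ⊕ 1 = 21.

21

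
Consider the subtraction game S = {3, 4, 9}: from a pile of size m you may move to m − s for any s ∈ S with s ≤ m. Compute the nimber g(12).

2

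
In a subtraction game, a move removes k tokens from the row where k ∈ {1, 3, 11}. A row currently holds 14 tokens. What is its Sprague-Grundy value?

0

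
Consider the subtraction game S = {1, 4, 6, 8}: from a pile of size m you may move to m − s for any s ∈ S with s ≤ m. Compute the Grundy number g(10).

3

Build the Grundy sequence with g(k) = mex{g(k−s) : s ∈ {1, 4, 6, 8}, s ≤ k}:
g(0) = mex{} = 0
g(1) = mex{0} = 1
g(2) = mex{1} = 0
g(3) = mex{0} = 1
g(4) = mex{0,1} = 2
g(5) = mex{1,2} = 0
g(6) = mex{0} = 1
g(7) = mex{1} = 0
g(8) = mex{0,2} = 1
g(9) = mex{0,1} = 2
g(10) = mex{0,1,2} = 3
So g(10) = 3.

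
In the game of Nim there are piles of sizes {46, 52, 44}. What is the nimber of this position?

Bitwise XOR of the heap sizes:
  101110  (46)
  110100  (52)
  101100  (44)
  ------
  110110  (54)

54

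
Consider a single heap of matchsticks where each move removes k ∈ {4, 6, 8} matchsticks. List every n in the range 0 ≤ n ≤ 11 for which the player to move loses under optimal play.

0, 1, 2, 3

Grundy values for subtraction set {4, 6, 8}:
g(0) = mex{} = 0
g(1) = mex{} = 0
g(2) = mex{} = 0
g(3) = mex{} = 0
g(4) = mex{0} = 1
g(5) = mex{0} = 1
g(6) = mex{0} = 1
g(7) = mex{0} = 1
g(8) = mex{0,1} = 2
g(9) = mex{0,1} = 2
g(10) = mex{0,1} = 2
g(11) = mex{0,1} = 2
The P-positions (g = 0) in 0..11 are 0, 1, 2, 3.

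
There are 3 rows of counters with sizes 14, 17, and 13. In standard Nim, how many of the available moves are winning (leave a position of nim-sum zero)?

Compute the nim-sum pairwise:
14 ⊕ 17 = 31
31 ⊕ 13 = 18
The overall nim-sum is X = 18. A row of size p has a winning move iff p XOR X < p (reduce it to p XOR X).
  14: 14 XOR 18 = 28 ≥ 14 — no move.
  17: 17 XOR 18 = 3 < 17 — winning move (to 3).
  13: 13 XOR 18 = 31 ≥ 13 — no move.
That gives 1 winning move.

1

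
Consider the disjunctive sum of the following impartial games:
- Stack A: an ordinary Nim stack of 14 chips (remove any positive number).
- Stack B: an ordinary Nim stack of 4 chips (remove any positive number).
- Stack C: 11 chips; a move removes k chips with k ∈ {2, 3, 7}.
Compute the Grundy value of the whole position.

10

Stack A is a plain Nim stack of size 14, so its Grundy value is 14.
Stack B is a plain Nim stack of size 4, so its Grundy value is 4.
Build the Grundy sequence for stack C with g(k) = mex{g(k−s) : s ∈ {2, 3, 7}, s ≤ k}:
g(0) = mex{} = 0
g(1) = mex{} = 0
g(2) = mex{0} = 1
g(3) = mex{0} = 1
g(4) = mex{0,1} = 2
g(5) = mex{1} = 0
g(6) = mex{1,2} = 0
g(7) = mex{0,2} = 1
g(8) = mex{0} = 1
g(9) = mex{0,1} = 2
g(10) = mex{1} = 0
g(11) = mex{1,2} = 0
So g(11) = 0.
By the Sprague-Grundy theorem, the Grundy value of a sum of independent games is the XOR of the component values.
Combined value = 14 XOR 4 XOR 0 = 10.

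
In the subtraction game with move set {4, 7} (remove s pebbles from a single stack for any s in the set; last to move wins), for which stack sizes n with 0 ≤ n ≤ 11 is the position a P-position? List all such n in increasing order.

0, 1, 2, 3, 11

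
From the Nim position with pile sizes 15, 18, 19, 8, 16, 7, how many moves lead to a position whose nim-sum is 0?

Compute the nim-sum pairwise:
15 ^ 18 = 29
29 ^ 19 = 14
14 ^ 8 = 6
6 ^ 16 = 22
22 ^ 7 = 17
The overall nim-sum is X = 17. A pile of size p has a winning move iff p XOR X < p (reduce it to p XOR X).
  15: 15 XOR 17 = 30 ≥ 15 — no move.
  18: 18 XOR 17 = 3 < 18 — winning move (to 3).
  19: 19 XOR 17 = 2 < 19 — winning move (to 2).
  8: 8 XOR 17 = 25 ≥ 8 — no move.
  16: 16 XOR 17 = 1 < 16 — winning move (to 1).
  7: 7 XOR 17 = 22 ≥ 7 — no move.
That gives 3 winning moves.

3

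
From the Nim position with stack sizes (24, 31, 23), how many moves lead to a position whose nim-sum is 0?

In binary:
  11000  (24)
  11111  (31)
  10111  (23)
  -----
  10000  (16)
The overall nim-sum is X = 16. A stack of size p has a winning move iff p XOR X < p (reduce it to p XOR X).
  24: 24 XOR 16 = 8 < 24 — winning move (to 8).
  31: 31 XOR 16 = 15 < 31 — winning move (to 15).
  23: 23 XOR 16 = 7 < 23 — winning move (to 7).
That gives 3 winning moves.

3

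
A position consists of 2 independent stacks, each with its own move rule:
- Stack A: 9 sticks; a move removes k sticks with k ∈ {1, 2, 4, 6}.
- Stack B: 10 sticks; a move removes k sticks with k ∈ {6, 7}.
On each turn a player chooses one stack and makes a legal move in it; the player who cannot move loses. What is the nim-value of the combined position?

0

Build the Grundy sequence for stack A with g(k) = mex{g(k−s) : s ∈ {1, 2, 4, 6}, s ≤ k}:
k:     0  1  2  3  4  5  6  7  8  9
g(k):  0  1  2  0  1  2  3  4  0  1
So g(9) = 1.
For stack B, compute g(0), g(1), … with moves {6, 7}:
g(0) = mex{} = 0
g(1) = mex{} = 0
g(2) = mex{} = 0
g(3) = mex{} = 0
g(4) = mex{} = 0
g(5) = mex{} = 0
g(6) = mex{0} = 1
g(7) = mex{0} = 1
g(8) = mex{0} = 1
g(9) = mex{0} = 1
g(10) = mex{0} = 1
So g(10) = 1.
By the Sprague-Grundy theorem, the Grundy value of a sum of independent games is the XOR of the component values.
Combined value = 1 XOR 1 = 0.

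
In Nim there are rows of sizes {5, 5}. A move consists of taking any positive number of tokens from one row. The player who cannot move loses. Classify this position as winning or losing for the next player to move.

Losing position

Write each in binary and XOR column by column:
  101  (5)
  101  (5)
  ---
  000  (0)
The nim-sum is 0, so this is a P-position: the player to move is in a losing position under optimal play.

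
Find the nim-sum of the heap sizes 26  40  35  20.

Nim-sum: 26 ^ 40 ^ 35 ^ 20 = 5.

5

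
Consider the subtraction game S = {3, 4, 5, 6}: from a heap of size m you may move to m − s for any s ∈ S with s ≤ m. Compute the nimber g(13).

Build the Grundy sequence with g(k) = mex{g(k−s) : s ∈ {3, 4, 5, 6}, s ≤ k}:
g(0) = mex{} = 0
g(1) = mex{} = 0
g(2) = mex{} = 0
g(3) = mex{0} = 1
g(4) = mex{0} = 1
g(5) = mex{0} = 1
g(6) = mex{0,1} = 2
g(7) = mex{0,1} = 2
g(8) = mex{0,1} = 2
g(9) = mex{1,2} = 0
g(10) = mex{1,2} = 0
g(11) = mex{1,2} = 0
g(12) = mex{0,2} = 1
g(13) = mex{0,2} = 1
So g(13) = 1.

1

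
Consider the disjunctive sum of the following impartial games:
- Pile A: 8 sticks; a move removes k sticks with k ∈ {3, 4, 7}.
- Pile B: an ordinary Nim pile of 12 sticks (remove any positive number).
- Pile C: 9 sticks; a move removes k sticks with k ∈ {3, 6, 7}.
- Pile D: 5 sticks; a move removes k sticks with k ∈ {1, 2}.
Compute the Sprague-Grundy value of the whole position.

15

Grundy values for pile A (subtraction set {3, 4, 7}):
k:     0  1  2  3  4  5  6  7  8
g(k):  0  0  0  1  1  1  2  2  2
So g(8) = 2.
Pile B is a plain Nim pile of size 12, so its Grundy value is 12.
For pile C, compute g(0), g(1), … with moves {3, 6, 7}:
g(0) = mex{} = 0
g(1) = mex{} = 0
g(2) = mex{} = 0
g(3) = mex{0} = 1
g(4) = mex{0} = 1
g(5) = mex{0} = 1
g(6) = mex{0,1} = 2
g(7) = mex{0,1} = 2
g(8) = mex{0,1} = 2
g(9) = mex{0,1,2} = 3
So g(9) = 3.
Grundy values for pile D (subtraction set {1, 2}):
k:     0  1  2  3  4  5
g(k):  0  1  2  0  1  2
So g(5) = 2.
The value of a disjunctive sum is the nim-sum of the parts.
Combined value = 2 ⊕ 12 ⊕ 3 ⊕ 2 = 15.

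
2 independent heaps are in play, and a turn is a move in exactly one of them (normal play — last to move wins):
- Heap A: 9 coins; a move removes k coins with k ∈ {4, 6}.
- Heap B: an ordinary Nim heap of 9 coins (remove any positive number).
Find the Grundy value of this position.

Grundy values for heap A (subtraction set {4, 6}):
g(0) = mex{} = 0
g(1) = mex{} = 0
g(2) = mex{} = 0
g(3) = mex{} = 0
g(4) = mex{0} = 1
g(5) = mex{0} = 1
g(6) = mex{0} = 1
g(7) = mex{0} = 1
g(8) = mex{0,1} = 2
g(9) = mex{0,1} = 2
So g(9) = 2.
Heap B is a plain Nim heap of size 9, so its Grundy value is 9.
By the Sprague-Grundy theorem, the Grundy value of a sum of independent games is the XOR of the component values.
Combined value = 2 XOR 9 = 11.

11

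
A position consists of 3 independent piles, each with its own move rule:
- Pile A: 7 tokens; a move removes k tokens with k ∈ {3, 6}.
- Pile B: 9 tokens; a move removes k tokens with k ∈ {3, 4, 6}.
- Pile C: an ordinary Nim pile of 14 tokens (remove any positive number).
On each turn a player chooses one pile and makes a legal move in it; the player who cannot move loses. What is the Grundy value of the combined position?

Build the Grundy sequence for pile A with g(k) = mex{g(k−s) : s ∈ {3, 6}, s ≤ k}:
g(0) = mex{} = 0
g(1) = mex{} = 0
g(2) = mex{} = 0
g(3) = mex{0} = 1
g(4) = mex{0} = 1
g(5) = mex{0} = 1
g(6) = mex{0,1} = 2
g(7) = mex{0,1} = 2
So g(7) = 2.
For pile B, compute g(0), g(1), … with moves {3, 4, 6}:
k:     0  1  2  3  4  5  6  7  8  9
g(k):  0  0  0  1  1  1  2  2  2  0
So g(9) = 0.
Pile C is a plain Nim pile of size 14, so its Grundy value is 14.
By the Sprague-Grundy theorem, the Grundy value of a sum of independent games is the XOR of the component values.
Combined value = 2 XOR 0 XOR 14 = 12.

12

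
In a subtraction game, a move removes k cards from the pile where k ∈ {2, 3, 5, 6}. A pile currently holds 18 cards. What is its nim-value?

1

Build the Grundy sequence with g(k) = mex{g(k−s) : s ∈ {2, 3, 5, 6}, s ≤ k}:
k:     0  1  2  3  4  5  6  7  8  9 10 11 12 13 14 15 16 17 18
g(k):  0  0  1  1  2  2  3  3  0  0  1  1  2  2  3  3  0  0  1
So g(18) = 1.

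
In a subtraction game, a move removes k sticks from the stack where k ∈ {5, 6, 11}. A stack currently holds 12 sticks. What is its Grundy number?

2

Grundy values for subtraction set {5, 6, 11}:
k:     0  1  2  3  4  5  6  7  8  9 10 11 12
g(k):  0  0  0  0  0  1  1  1  1  1  2  2  2
So g(12) = 2.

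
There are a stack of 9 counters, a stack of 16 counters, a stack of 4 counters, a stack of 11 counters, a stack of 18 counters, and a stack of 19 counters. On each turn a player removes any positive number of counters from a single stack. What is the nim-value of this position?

Bitwise XOR of the heap sizes:
  01001  (9)
  10000  (16)
  00100  (4)
  01011  (11)
  10010  (18)
  10011  (19)
  -----
  10111  (23)

23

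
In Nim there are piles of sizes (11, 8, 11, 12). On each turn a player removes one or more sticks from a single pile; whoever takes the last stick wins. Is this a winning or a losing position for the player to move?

Winning position

Compute the nim-sum pairwise:
11 ^ 8 = 3
3 ^ 11 = 8
8 ^ 12 = 4
The nim-sum is 4 ≠ 0, so this is an N-position: the player to move can win.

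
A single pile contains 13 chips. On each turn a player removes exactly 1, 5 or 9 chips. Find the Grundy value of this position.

Build the Grundy sequence with g(k) = mex{g(k−s) : s ∈ {1, 5, 9}, s ≤ k}:
g(0) = mex{} = 0
g(1) = mex{0} = 1
g(2) = mex{1} = 0
g(3) = mex{0} = 1
g(4) = mex{1} = 0
g(5) = mex{0} = 1
g(6) = mex{1} = 0
g(7) = mex{0} = 1
g(8) = mex{1} = 0
g(9) = mex{0} = 1
g(10) = mex{1} = 0
g(11) = mex{0} = 1
g(12) = mex{1} = 0
g(13) = mex{0} = 1
So g(13) = 1.

1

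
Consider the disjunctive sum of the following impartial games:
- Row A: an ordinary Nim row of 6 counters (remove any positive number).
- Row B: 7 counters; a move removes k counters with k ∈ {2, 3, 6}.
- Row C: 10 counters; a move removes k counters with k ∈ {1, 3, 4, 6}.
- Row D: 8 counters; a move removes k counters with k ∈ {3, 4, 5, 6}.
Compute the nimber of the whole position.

4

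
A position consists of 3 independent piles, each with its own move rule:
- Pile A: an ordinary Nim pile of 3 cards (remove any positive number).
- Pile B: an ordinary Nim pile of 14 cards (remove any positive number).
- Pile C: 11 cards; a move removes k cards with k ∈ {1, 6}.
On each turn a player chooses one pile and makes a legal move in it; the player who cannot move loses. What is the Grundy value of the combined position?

13

Pile A is a plain Nim pile of size 3, so its Grundy value is 3.
Pile B is a plain Nim pile of size 14, so its Grundy value is 14.
Build the Grundy sequence for pile C with g(k) = mex{g(k−s) : s ∈ {1, 6}, s ≤ k}:
g(0) = mex{} = 0
g(1) = mex{0} = 1
g(2) = mex{1} = 0
g(3) = mex{0} = 1
g(4) = mex{1} = 0
g(5) = mex{0} = 1
g(6) = mex{0,1} = 2
g(7) = mex{1,2} = 0
g(8) = mex{0} = 1
g(9) = mex{1} = 0
g(10) = mex{0} = 1
g(11) = mex{1} = 0
So g(11) = 0.
The value of a disjunctive sum is the nim-sum of the parts.
Combined value = 3 ⊕ 14 ⊕ 0 = 13.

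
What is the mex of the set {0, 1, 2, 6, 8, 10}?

3

The values 0, 1, 2 are all present; 3 is the first non-negative integer missing from the set.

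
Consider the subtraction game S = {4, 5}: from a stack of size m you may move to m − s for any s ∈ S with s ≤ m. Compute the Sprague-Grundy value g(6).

Build the Grundy sequence with g(k) = mex{g(k−s) : s ∈ {4, 5}, s ≤ k}:
g(0) = mex{} = 0
g(1) = mex{} = 0
g(2) = mex{} = 0
g(3) = mex{} = 0
g(4) = mex{0} = 1
g(5) = mex{0} = 1
g(6) = mex{0} = 1
So g(6) = 1.

1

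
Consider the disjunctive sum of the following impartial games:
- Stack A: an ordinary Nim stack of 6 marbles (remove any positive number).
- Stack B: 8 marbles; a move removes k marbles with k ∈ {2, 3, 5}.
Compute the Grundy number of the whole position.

6

Stack A is a plain Nim stack of size 6, so its Grundy value is 6.
For stack B, compute g(0), g(1), … with moves {2, 3, 5}:
k:     0  1  2  3  4  5  6  7  8
g(k):  0  0  1  1  2  2  3  0  0
So g(8) = 0.
The value of a disjunctive sum is the nim-sum of the parts.
Combined value = 6 XOR 0 = 6.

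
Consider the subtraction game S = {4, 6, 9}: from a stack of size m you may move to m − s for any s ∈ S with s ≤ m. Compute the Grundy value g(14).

Build the Grundy sequence with g(k) = mex{g(k−s) : s ∈ {4, 6, 9}, s ≤ k}:
g(0) = mex{} = 0
g(1) = mex{} = 0
g(2) = mex{} = 0
g(3) = mex{} = 0
g(4) = mex{0} = 1
g(5) = mex{0} = 1
g(6) = mex{0} = 1
g(7) = mex{0} = 1
g(8) = mex{0,1} = 2
g(9) = mex{0,1} = 2
g(10) = mex{0,1} = 2
g(11) = mex{0,1} = 2
g(12) = mex{0,1,2} = 3
g(13) = mex{1,2} = 0
g(14) = mex{1,2} = 0
So g(14) = 0.

0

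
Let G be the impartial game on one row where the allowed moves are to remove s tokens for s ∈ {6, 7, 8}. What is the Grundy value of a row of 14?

Compute g(0), g(1), … for moves {6, 7, 8}:
g(0) = mex{} = 0
g(1) = mex{} = 0
g(2) = mex{} = 0
g(3) = mex{} = 0
g(4) = mex{} = 0
g(5) = mex{} = 0
g(6) = mex{0} = 1
g(7) = mex{0} = 1
g(8) = mex{0} = 1
g(9) = mex{0} = 1
g(10) = mex{0} = 1
g(11) = mex{0} = 1
g(12) = mex{0,1} = 2
g(13) = mex{0,1} = 2
g(14) = mex{1} = 0
So g(14) = 0.

0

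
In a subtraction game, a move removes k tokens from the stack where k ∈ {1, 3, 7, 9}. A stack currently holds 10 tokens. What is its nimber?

0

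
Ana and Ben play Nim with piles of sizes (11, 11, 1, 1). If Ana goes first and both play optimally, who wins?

Compute the nim-sum pairwise:
11 ^ 11 = 0
0 ^ 1 = 1
1 ^ 1 = 0
The nim-sum is 0, so this is a P-position: the player to move is in a losing position under optimal play; Ana is about to move from it and so loses — Ben wins.

Ben wins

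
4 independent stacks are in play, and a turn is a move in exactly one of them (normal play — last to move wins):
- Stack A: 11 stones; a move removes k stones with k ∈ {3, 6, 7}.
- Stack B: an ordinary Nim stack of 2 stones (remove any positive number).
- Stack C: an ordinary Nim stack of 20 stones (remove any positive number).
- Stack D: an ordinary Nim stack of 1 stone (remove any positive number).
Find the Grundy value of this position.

23

Grundy values for stack A (subtraction set {3, 6, 7}):
k:     0  1  2  3  4  5  6  7  8  9 10 11
g(k):  0  0  0  1  1  1  2  2  2  3  0  0
So g(11) = 0.
Stack B is a plain Nim stack of size 2, so its Grundy value is 2.
Stack C is a plain Nim stack of size 20, so its Grundy value is 20.
Stack D is a plain Nim stack of size 1, so its Grundy value is 1.
The value of a disjunctive sum is the nim-sum of the parts.
Combined value = 0 XOR 2 XOR 20 XOR 1 = 23.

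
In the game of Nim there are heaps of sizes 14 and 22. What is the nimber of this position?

24

Compute the nim-sum pairwise:
14 XOR 22 = 24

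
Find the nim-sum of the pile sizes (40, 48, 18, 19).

25

Nim-sum: 40 XOR 48 XOR 18 XOR 19 = 25.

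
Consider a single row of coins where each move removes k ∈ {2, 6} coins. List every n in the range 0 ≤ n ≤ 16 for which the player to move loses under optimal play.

0, 1, 4, 5, 8, 9, 12, 13, 16

Grundy values for subtraction set {2, 6}:
k:     0  1  2  3  4  5  6  7  8  9 10 11 12 13 14 15 16
g(k):  0  0  1  1  0  0  1  1  0  0  1  1  0  0  1  1  0
The P-positions (g = 0) in 0..16 are 0, 1, 4, 5, 8, 9, 12, 13, 16.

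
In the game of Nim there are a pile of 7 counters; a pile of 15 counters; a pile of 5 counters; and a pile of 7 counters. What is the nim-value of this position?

10

Write each in binary and XOR column by column:
  0111  (7)
  1111  (15)
  0101  (5)
  0111  (7)
  ----
  1010  (10)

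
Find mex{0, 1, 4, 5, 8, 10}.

The values 0, 1 are all present; 2 is the first non-negative integer missing from the set.

2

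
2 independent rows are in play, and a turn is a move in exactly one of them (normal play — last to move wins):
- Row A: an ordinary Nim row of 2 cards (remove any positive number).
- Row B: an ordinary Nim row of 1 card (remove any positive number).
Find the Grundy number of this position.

3

Row A is a plain Nim row of size 2, so its Grundy value is 2.
Row B is a plain Nim row of size 1, so its Grundy value is 1.
The value of a disjunctive sum is the nim-sum of the parts.
Combined value = 2 ⊕ 1 = 3.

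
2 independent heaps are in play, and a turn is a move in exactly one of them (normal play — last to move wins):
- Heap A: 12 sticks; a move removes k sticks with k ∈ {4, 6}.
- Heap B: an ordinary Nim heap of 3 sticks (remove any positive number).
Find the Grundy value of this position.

For heap A, compute g(0), g(1), … with moves {4, 6}:
g(0) = mex{} = 0
g(1) = mex{} = 0
g(2) = mex{} = 0
g(3) = mex{} = 0
g(4) = mex{0} = 1
g(5) = mex{0} = 1
g(6) = mex{0} = 1
g(7) = mex{0} = 1
g(8) = mex{0,1} = 2
g(9) = mex{0,1} = 2
g(10) = mex{1} = 0
g(11) = mex{1} = 0
g(12) = mex{1,2} = 0
So g(12) = 0.
Heap B is a plain Nim heap of size 3, so its Grundy value is 3.
The value of a disjunctive sum is the nim-sum of the parts.
Combined value = 0 ⊕ 3 = 3.

3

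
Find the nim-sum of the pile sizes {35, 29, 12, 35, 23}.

6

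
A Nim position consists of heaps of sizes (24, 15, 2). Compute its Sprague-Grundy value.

Compute the nim-sum pairwise:
24 ^ 15 = 23
23 ^ 2 = 21

21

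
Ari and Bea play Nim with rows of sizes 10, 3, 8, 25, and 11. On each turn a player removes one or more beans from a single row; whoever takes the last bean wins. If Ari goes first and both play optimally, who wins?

Compute the nim-sum pairwise:
10 ^ 3 = 9
9 ^ 8 = 1
1 ^ 25 = 24
24 ^ 11 = 19
The nim-sum is 19 ≠ 0, so this is an N-position: the player to move can win; Ari has a winning move.

Ari wins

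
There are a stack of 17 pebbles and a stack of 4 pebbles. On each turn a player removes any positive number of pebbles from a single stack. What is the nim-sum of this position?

Write each in binary and XOR column by column:
  10001  (17)
  00100  (4)
  -----
  10101  (21)

21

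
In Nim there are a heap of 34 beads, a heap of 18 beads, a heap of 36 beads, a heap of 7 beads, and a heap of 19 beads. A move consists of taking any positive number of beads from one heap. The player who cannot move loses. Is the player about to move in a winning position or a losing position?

Losing position

Compute the nim-sum pairwise:
34 ⊕ 18 = 48
48 ⊕ 36 = 20
20 ⊕ 7 = 19
19 ⊕ 19 = 0
The nim-sum is 0, so this is a P-position: the player to move is in a losing position under optimal play.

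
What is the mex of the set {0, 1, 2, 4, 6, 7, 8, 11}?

3

The values 0, 1, 2 are all present; 3 is the first non-negative integer missing from the set.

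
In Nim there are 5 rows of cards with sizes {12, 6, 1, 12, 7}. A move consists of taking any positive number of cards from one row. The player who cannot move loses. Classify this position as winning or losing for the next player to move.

Losing position

Compute the nim-sum pairwise:
12 ^ 6 = 10
10 ^ 1 = 11
11 ^ 12 = 7
7 ^ 7 = 0
The nim-sum is 0, so this is a P-position: the player to move is in a losing position under optimal play.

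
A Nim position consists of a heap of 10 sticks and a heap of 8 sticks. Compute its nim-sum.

2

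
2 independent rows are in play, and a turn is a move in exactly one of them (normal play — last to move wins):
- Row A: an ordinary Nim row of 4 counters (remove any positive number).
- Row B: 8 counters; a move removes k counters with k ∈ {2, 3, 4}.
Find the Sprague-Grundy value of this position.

Row A is a plain Nim row of size 4, so its Grundy value is 4.
Build the Grundy sequence for row B with g(k) = mex{g(k−s) : s ∈ {2, 3, 4}, s ≤ k}:
g(0) = mex{} = 0
g(1) = mex{} = 0
g(2) = mex{0} = 1
g(3) = mex{0} = 1
g(4) = mex{0,1} = 2
g(5) = mex{0,1} = 2
g(6) = mex{1,2} = 0
g(7) = mex{1,2} = 0
g(8) = mex{0,2} = 1
So g(8) = 1.
The value of a disjunctive sum is the nim-sum of the parts.
Combined value = 4 ⊕ 1 = 5.

5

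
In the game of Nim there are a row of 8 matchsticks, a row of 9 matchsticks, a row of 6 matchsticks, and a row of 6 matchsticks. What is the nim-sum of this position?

Write each in binary and XOR column by column:
  1000  (8)
  1001  (9)
  0110  (6)
  0110  (6)
  ----
  0001  (1)

1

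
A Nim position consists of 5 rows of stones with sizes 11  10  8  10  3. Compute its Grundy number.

0

Write each in binary and XOR column by column:
  1011  (11)
  1010  (10)
  1000  (8)
  1010  (10)
  0011  (3)
  ----
  0000  (0)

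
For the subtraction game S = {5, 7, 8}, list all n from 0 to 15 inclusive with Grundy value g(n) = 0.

Compute g(0), g(1), … for moves {5, 7, 8}:
k:     0  1  2  3  4  5  6  7  8  9 10 11 12 13 14 15
g(k):  0  0  0  0  0  1  1  1  1  1  2  2  2  0  0  0
The P-positions (g = 0) in 0..15 are 0, 1, 2, 3, 4, 13, 14, 15.

0, 1, 2, 3, 4, 13, 14, 15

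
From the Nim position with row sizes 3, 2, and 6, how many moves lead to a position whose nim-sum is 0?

Bitwise XOR of the heap sizes:
  011  (3)
  010  (2)
  110  (6)
  ---
  111  (7)
The overall nim-sum is X = 7. A row of size p has a winning move iff p XOR X < p (reduce it to p XOR X).
  3: 3 XOR 7 = 4 ≥ 3 — no move.
  2: 2 XOR 7 = 5 ≥ 2 — no move.
  6: 6 XOR 7 = 1 < 6 — winning move (to 1).
That gives 1 winning move.

1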